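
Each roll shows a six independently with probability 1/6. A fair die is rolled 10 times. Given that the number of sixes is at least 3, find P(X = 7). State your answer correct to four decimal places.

X ~ Binomial(10, 0.166667). Want P(X=7 | X≥3) = P(X=7) / P(X≥3).
P(X=7) = C(10,7)·0.166667^7·0.833333^3 = 0.000248
P(X≥3) = 1 − 0.161506 − 0.323011 − 0.290710 = 0.224773
Ratio = 0.000248 / 0.224773 = 0.001104

0.0011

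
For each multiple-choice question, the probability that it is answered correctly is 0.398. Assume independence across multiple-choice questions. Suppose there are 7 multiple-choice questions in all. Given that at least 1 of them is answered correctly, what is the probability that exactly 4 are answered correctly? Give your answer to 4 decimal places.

0.1972

X ~ Binomial(7, 0.398). Want P(X=4 | X≥1) = P(X=4) / P(X≥1).
P(X=4) = C(7,4)·0.398^4·0.602^3 = 0.191597
P(X≥1) = 1 − 0.028653 = 0.971347
Ratio = 0.191597 / 0.971347 = 0.197249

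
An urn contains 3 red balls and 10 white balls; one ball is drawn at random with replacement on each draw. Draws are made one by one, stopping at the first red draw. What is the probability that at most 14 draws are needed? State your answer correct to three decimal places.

Y = number of draws to the first success; geometric, p = 0.230769.
P(Y ≤ 14) = 1 − (1−p)^14 = 1 − 0.02540 = 0.97460

0.975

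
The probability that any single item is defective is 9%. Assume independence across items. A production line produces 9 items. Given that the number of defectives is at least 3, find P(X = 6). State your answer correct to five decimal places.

X ~ Binomial(9, 0.09). Want P(X=6 | X≥3) = P(X=6) / P(X≥3).
P(X=6) = C(9,6)·0.09^6·0.91^3 = 0.0000336
P(X≥3) = 1 − 0.4279298 − 0.3809045 − 0.1506875 = 0.0404781
Ratio = 0.0000336 / 0.0404781 = 0.0008311

0.00083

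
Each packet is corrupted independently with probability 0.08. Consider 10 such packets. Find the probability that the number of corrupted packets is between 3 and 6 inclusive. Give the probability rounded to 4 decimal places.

0.0401

X ~ Binomial(10, 0.08); P(3 ≤ X ≤ 6) = Σ C(10,k) p^k (1−p)^(10−k) over k:
  k=3: C(10,3)·0.08^3·0.92^7 = 0.034274
  k=4: C(10,4)·0.08^4·0.92^6 = 0.005216
  k=5: C(10,5)·0.08^5·0.92^5 = 0.000544
  k=6: C(10,6)·0.08^6·0.92^4 = 0.000039
Total = 0.040073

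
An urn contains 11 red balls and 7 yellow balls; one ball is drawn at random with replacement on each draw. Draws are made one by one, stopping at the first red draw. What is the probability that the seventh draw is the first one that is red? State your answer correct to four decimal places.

0.0021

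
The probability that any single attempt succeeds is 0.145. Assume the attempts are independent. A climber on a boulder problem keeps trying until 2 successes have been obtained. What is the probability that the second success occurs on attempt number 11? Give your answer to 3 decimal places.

0.051

Y = trial on which the second success occurs; negative binomial, r=2, p=0.145.
P(Y=11) = C(10,1) · p^2 · (1−p)^9
= 10 · 0.021025 · 0.24417 = 0.05134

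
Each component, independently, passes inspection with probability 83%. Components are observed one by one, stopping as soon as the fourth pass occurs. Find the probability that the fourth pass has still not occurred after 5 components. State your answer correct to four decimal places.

Needing more than 5 components ⇔ fewer than 4 successes in the first 5. With X ~ Binomial(5, 0.83), P(Y > 5) = P(X ≤ 3).
  k=0: C(5,0)·0.83^0·0.17^5 = 0.000142
  k=1: C(5,1)·0.83^1·0.17^4 = 0.003466
  k=2: C(5,2)·0.83^2·0.17^3 = 0.033846
  k=3: C(5,3)·0.83^3·0.17^2 = 0.165246
P(X ≤ 3) = 0.202700

0.2027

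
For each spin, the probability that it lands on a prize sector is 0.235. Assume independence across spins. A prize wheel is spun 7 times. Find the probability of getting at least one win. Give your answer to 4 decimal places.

0.8467

P(at least one) = 1 − P(none) = 1 − (1 − 0.235)^7
= 1 − 0.153331 = 0.846669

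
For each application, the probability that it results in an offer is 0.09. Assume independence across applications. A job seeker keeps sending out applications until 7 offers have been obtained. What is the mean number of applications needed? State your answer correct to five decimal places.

77.77778

Y = total applications until the seventh success; negative binomial with r=7, p=0.09.
E[Y] = r / p = 7 / 0.09 = 77.7777778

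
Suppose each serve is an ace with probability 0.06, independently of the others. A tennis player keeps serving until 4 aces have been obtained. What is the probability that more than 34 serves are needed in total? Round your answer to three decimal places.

Needing more than 34 serves ⇔ fewer than 4 successes in the first 34. With X ~ Binomial(34, 0.06), P(Y > 34) = P(X ≤ 3).
  k=0: C(34,0)·0.06^0·0.94^34 = 0.12200
  k=1: C(34,1)·0.06^1·0.94^33 = 0.26476
  k=2: C(34,2)·0.06^2·0.94^32 = 0.27884
  k=3: C(34,3)·0.06^3·0.94^31 = 0.18985
P(X ≤ 3) = 0.85544

0.855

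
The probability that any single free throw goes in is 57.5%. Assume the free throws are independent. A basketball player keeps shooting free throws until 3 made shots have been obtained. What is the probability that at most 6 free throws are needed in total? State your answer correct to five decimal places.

0.78447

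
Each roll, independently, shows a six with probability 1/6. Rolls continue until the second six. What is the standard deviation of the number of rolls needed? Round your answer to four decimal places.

7.7460

Y = total rolls until the second success; negative binomial with r=2, p=0.166667.
SD(Y) = √[r(1−p)/p²] = √(60.000000) = 7.745967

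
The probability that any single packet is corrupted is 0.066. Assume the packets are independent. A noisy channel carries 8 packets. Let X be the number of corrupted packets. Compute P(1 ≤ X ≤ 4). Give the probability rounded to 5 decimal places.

0.42081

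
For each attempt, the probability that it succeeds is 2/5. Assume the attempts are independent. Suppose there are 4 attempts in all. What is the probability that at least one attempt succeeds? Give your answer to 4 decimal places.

0.8704

P(at least one) = 1 − P(none) = 1 − (1 − 0.40)^4
= 1 − 0.129600 = 0.870400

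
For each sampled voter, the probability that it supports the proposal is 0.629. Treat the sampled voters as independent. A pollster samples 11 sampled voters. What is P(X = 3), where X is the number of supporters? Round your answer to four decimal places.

X ~ Binomial(n=11, p=0.629).
P(X=3) = C(11,3) · p^3 · (1−p)^8
= 165 · 0.24886 · 0.00035891 = 0.014738

0.0147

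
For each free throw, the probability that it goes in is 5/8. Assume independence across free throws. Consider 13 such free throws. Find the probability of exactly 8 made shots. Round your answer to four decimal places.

0.2222

X ~ Binomial(n=13, p=0.625).
P(X=8) = C(13,8) · p^8 · (1−p)^5
= 1287 · 0.023283 · 0.0074158 = 0.222216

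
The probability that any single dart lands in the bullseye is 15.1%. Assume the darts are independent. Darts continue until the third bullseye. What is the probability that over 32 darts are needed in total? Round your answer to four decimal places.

Needing more than 32 darts ⇔ fewer than 3 successes in the first 32. With X ~ Binomial(32, 0.151), P(Y > 32) = P(X ≤ 2).
  k=0: C(32,0)·0.151^0·0.849^32 = 0.005309
  k=1: C(32,1)·0.151^1·0.849^31 = 0.030218
  k=2: C(32,2)·0.151^2·0.849^30 = 0.083304
P(X ≤ 2) = 0.118831

0.1188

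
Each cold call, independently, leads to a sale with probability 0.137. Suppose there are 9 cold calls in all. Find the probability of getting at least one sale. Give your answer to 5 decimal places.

0.73448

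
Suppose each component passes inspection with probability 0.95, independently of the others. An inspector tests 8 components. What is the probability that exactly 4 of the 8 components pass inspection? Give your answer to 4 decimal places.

X ~ Binomial(n=8, p=0.95).
P(X=4) = C(8,4) · p^4 · (1−p)^4
= 70 · 0.81451 · 6.25e-06 = 0.000356

0.0004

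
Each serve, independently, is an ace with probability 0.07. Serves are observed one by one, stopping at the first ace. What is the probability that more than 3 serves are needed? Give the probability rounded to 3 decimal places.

0.804

Y = number of serves to the first success; geometric, p = 0.07.
P(Y > 3) = P(first 3 all fail) = (1−p)^3 = 0.80436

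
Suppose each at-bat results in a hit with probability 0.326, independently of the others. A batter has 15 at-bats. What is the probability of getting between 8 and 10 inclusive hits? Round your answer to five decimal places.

0.07704

X ~ Binomial(15, 0.326); P(8 ≤ X ≤ 10) = Σ C(15,k) p^k (1−p)^(15−k) over k:
  k=8: C(15,8)·0.326^8·0.674^7 = 0.0518691
  k=9: C(15,9)·0.326^9·0.674^6 = 0.0195129
  k=10: C(15,10)·0.326^10·0.674^5 = 0.0056628
Total = 0.0770448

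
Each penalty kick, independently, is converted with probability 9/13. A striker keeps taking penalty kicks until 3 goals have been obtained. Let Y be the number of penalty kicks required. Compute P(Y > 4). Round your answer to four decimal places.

0.3619

Needing more than 4 penalty kicks ⇔ fewer than 3 successes in the first 4. With X ~ Binomial(4, 0.692308), P(Y > 4) = P(X ≤ 2).
  k=0: C(4,0)·0.692308^0·0.307692^4 = 0.008963
  k=1: C(4,1)·0.692308^1·0.307692^3 = 0.080669
  k=2: C(4,2)·0.692308^2·0.307692^2 = 0.272259
P(X ≤ 2) = 0.361892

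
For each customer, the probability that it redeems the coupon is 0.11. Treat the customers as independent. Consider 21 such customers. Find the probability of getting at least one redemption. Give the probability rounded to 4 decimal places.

0.9135

P(at least one) = 1 − P(none) = 1 − (1 − 0.11)^21
= 1 − 0.086535 = 0.913465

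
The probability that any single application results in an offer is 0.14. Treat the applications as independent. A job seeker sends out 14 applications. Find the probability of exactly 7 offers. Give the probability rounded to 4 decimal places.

X ~ Binomial(n=14, p=0.14).
P(X=7) = C(14,7) · p^7 · (1−p)^7
= 3432 · 1.0541e-06 · 0.34793 = 0.001259

0.0013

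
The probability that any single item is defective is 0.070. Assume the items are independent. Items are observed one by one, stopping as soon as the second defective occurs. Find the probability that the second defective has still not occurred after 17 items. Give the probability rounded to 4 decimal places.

Needing more than 17 items ⇔ fewer than 2 successes in the first 17. With X ~ Binomial(17, 0.07), P(Y > 17) = P(X ≤ 1).
  k=0: C(17,0)·0.07^0·0.93^17 = 0.291213
  k=1: C(17,1)·0.07^1·0.93^16 = 0.372627
P(X ≤ 1) = 0.663839

0.6638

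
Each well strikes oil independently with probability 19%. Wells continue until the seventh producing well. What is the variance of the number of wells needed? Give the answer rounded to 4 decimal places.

Y = total wells until the seventh success; negative binomial with r=7, p=0.19.
Var(Y) = r(1−p)/p² = 7·0.81 / 0.19² = 157.063712

157.0637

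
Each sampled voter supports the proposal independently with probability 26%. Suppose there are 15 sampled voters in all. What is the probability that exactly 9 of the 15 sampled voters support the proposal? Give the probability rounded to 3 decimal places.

0.004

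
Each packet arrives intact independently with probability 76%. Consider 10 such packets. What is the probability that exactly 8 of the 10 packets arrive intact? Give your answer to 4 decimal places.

0.2885

X ~ Binomial(n=10, p=0.76).
P(X=8) = C(10,8) · p^8 · (1−p)^2
= 45 · 0.1113 · 0.0576 = 0.288499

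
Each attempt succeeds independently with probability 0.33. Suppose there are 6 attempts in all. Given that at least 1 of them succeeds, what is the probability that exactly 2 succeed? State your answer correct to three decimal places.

0.362

X ~ Binomial(6, 0.33). Want P(X=2 | X≥1) = P(X=2) / P(X≥1).
P(X=2) = C(6,2)·0.33^2·0.67^4 = 0.32917
P(X≥1) = 1 − 0.09046 = 0.90954
Ratio = 0.32917 / 0.90954 = 0.36191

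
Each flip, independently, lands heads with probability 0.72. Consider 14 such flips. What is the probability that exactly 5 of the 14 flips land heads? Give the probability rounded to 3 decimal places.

0.004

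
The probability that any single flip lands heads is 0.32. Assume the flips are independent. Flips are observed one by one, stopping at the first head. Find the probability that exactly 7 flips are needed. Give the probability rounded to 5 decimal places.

Geometric (trials to first success), p = 0.32.
P(Y = 7) = (1−p)^6 · p = 0.098867 · 0.32 = 0.0316376

0.03164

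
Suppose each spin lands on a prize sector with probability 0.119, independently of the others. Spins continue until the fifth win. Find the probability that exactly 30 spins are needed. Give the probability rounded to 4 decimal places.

0.0239

Y = trial on which the fifth success occurs; negative binomial, r=5, p=0.119.
P(Y=30) = C(29,4) · p^5 · (1−p)^25
= 23751 · 2.3864e-05 · 0.042111 = 0.023868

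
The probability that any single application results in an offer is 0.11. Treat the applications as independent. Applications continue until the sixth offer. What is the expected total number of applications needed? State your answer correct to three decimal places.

54.545

Y = total applications until the sixth success; negative binomial with r=6, p=0.11.
E[Y] = r / p = 6 / 0.11 = 54.54545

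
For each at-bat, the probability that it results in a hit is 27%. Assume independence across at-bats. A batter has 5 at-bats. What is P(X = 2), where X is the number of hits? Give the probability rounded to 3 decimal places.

0.284

X ~ Binomial(n=5, p=0.27).
P(X=2) = C(5,2) · p^2 · (1−p)^3
= 10 · 0.0729 · 0.38902 = 0.28359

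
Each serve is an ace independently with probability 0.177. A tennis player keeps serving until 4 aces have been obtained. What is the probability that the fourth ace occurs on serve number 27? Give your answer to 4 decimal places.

0.0289

Y = trial on which the fourth success occurs; negative binomial, r=4, p=0.177.
P(Y=27) = C(26,3) · p^4 · (1−p)^23
= 2600 · 0.00098151 · 0.011329 = 0.028911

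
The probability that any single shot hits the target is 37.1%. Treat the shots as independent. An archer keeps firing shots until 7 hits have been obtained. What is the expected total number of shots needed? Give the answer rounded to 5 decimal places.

Y = total shots until the seventh success; negative binomial with r=7, p=0.371.
E[Y] = r / p = 7 / 0.371 = 18.8679245

18.86792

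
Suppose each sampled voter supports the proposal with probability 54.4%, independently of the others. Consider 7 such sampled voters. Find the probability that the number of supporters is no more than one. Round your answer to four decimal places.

0.0383

X ~ Binomial(7, 0.544); P(X ≤ 1) = Σ C(7,k) p^k (1−p)^(7−k) over k:
  k=0: C(7,0)·0.544^0·0.456^7 = 0.004100
  k=1: C(7,1)·0.544^1·0.456^6 = 0.034236
Total = 0.038336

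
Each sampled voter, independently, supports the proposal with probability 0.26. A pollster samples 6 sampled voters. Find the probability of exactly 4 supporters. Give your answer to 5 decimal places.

0.03754

X ~ Binomial(n=6, p=0.26).
P(X=4) = C(6,4) · p^4 · (1−p)^2
= 15 · 0.0045698 · 0.5476 = 0.0375360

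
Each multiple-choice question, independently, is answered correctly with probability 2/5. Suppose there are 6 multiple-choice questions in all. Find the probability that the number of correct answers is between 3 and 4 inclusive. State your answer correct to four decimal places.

0.4147

X ~ Binomial(6, 0.40); P(3 ≤ X ≤ 4) = Σ C(6,k) p^k (1−p)^(6−k) over k:
  k=3: C(6,3)·0.40^3·0.60^3 = 0.276480
  k=4: C(6,4)·0.40^4·0.60^2 = 0.138240
Total = 0.414720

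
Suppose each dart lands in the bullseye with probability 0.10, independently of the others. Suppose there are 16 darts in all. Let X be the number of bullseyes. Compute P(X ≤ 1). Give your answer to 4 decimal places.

0.5147

X ~ Binomial(16, 0.10); P(X ≤ 1) = Σ C(16,k) p^k (1−p)^(16−k) over k:
  k=0: C(16,0)·0.10^0·0.90^16 = 0.185302
  k=1: C(16,1)·0.10^1·0.90^15 = 0.329426
Total = 0.514728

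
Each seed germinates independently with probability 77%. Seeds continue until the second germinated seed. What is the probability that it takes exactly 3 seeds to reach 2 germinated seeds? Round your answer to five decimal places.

0.27273

Y = trial on which the second success occurs; negative binomial, r=2, p=0.77.
P(Y=3) = C(2,1) · p^2 · (1−p)^1
= 2 · 0.5929 · 0.23 = 0.2727340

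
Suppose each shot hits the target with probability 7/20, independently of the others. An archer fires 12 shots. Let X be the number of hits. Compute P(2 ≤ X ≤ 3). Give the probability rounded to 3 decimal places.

X ~ Binomial(12, 0.35); P(2 ≤ X ≤ 3) = Σ C(12,k) p^k (1−p)^(12−k) over k:
  k=2: C(12,2)·0.35^2·0.65^10 = 0.10885
  k=3: C(12,3)·0.35^3·0.65^9 = 0.19537
Total = 0.30421

0.304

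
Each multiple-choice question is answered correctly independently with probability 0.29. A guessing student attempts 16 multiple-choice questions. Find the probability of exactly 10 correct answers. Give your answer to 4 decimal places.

0.0043

X ~ Binomial(n=16, p=0.29).
P(X=10) = C(16,10) · p^10 · (1−p)^6
= 8008 · 4.2071e-06 · 0.1281 = 0.004316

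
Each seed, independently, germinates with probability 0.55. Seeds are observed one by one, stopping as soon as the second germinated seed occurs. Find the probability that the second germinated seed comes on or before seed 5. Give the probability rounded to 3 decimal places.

0.869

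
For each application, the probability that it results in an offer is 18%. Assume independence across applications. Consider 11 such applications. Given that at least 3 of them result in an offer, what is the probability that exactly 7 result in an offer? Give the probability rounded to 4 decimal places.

X ~ Binomial(11, 0.18). Want P(X=7 | X≥3) = P(X=7) / P(X≥3).
P(X=7) = C(11,7)·0.18^7·0.82^4 = 0.000913
P(X≥3) = 1 − 0.112707 − 0.272147 − 0.298698 = 0.316447
Ratio = 0.000913 / 0.316447 = 0.002887

0.0029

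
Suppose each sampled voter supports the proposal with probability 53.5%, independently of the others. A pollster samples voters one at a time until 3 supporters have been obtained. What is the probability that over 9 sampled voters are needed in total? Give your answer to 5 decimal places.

0.05998

Needing more than 9 sampled voters ⇔ fewer than 3 successes in the first 9. With X ~ Binomial(9, 0.535), P(Y > 9) = P(X ≤ 2).
  k=0: C(9,0)·0.535^0·0.465^9 = 0.0010164
  k=1: C(9,1)·0.535^1·0.465^8 = 0.0105249
  k=2: C(9,2)·0.535^2·0.465^7 = 0.0484374
P(X ≤ 2) = 0.0599788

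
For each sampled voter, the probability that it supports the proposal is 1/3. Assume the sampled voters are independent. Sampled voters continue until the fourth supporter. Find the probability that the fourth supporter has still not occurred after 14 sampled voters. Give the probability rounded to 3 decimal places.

Needing more than 14 sampled voters ⇔ fewer than 4 successes in the first 14. With X ~ Binomial(14, 0.333333), P(Y > 14) = P(X ≤ 3).
  k=0: C(14,0)·0.333333^0·0.666667^14 = 0.00343
  k=1: C(14,1)·0.333333^1·0.666667^13 = 0.02398
  k=2: C(14,2)·0.333333^2·0.666667^12 = 0.07793
  k=3: C(14,3)·0.333333^3·0.666667^11 = 0.15586
P(X ≤ 3) = 0.26119

0.261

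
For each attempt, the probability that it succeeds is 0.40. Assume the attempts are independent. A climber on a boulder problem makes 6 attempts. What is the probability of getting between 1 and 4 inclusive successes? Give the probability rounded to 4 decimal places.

0.9124

X ~ Binomial(6, 0.40); P(1 ≤ X ≤ 4) = Σ C(6,k) p^k (1−p)^(6−k) over k:
  k=1: C(6,1)·0.40^1·0.60^5 = 0.186624
  k=2: C(6,2)·0.40^2·0.60^4 = 0.311040
  k=3: C(6,3)·0.40^3·0.60^3 = 0.276480
  k=4: C(6,4)·0.40^4·0.60^2 = 0.138240
Total = 0.912384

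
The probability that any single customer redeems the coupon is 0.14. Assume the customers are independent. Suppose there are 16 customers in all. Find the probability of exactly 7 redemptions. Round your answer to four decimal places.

X ~ Binomial(n=16, p=0.14).
P(X=7) = C(16,7) · p^7 · (1−p)^9
= 11440 · 1.0541e-06 · 0.25733 = 0.003103

0.0031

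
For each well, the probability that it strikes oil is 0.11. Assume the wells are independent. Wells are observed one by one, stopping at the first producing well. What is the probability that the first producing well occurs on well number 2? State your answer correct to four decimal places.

0.0979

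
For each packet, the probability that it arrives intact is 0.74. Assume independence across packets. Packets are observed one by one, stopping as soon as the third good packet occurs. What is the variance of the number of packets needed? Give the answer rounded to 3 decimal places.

Y = total packets until the third success; negative binomial with r=3, p=0.74.
Var(Y) = r(1−p)/p² = 3·0.26 / 0.74² = 1.42440

1.424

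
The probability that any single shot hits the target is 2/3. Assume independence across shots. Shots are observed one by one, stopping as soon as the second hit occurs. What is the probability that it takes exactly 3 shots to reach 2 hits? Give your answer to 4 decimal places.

0.2963

Y = trial on which the second success occurs; negative binomial, r=2, p=0.666667.
P(Y=3) = C(2,1) · p^2 · (1−p)^1
= 2 · 0.44444 · 0.33333 = 0.296296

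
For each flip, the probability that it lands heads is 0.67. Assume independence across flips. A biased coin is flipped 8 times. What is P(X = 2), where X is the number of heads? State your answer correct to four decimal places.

X ~ Binomial(n=8, p=0.67).
P(X=2) = C(8,2) · p^2 · (1−p)^6
= 28 · 0.4489 · 0.0012915 = 0.016233

0.0162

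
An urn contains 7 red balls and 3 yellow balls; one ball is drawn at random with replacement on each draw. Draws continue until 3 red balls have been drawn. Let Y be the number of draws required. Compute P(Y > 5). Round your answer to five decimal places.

0.16308

Needing more than 5 draws ⇔ fewer than 3 successes in the first 5. With X ~ Binomial(5, 0.70), P(Y > 5) = P(X ≤ 2).
  k=0: C(5,0)·0.70^0·0.30^5 = 0.0024300
  k=1: C(5,1)·0.70^1·0.30^4 = 0.0283500
  k=2: C(5,2)·0.70^2·0.30^3 = 0.1323000
P(X ≤ 2) = 0.1630800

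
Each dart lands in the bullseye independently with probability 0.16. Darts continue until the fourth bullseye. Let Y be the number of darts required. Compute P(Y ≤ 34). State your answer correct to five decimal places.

0.81571

Finishing within 34 darts ⇔ at least 4 successes in the first 34. With X ~ Binomial(34, 0.16), P(Y ≤ 34) = 1 − P(X ≤ 3).
  k=0: C(34,0)·0.16^0·0.84^34 = 0.0026638
  k=1: C(34,1)·0.16^1·0.84^33 = 0.0172510
  k=2: C(34,2)·0.16^2·0.84^32 = 0.0542176
  k=3: C(34,3)·0.16^3·0.84^31 = 0.1101563
1 − 0.1842887 = 0.8157113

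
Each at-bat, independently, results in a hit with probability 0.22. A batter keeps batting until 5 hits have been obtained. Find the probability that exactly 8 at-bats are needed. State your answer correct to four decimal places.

0.0086

Y = trial on which the fifth success occurs; negative binomial, r=5, p=0.22.
P(Y=8) = C(7,4) · p^5 · (1−p)^3
= 35 · 0.00051536 · 0.47455 = 0.008560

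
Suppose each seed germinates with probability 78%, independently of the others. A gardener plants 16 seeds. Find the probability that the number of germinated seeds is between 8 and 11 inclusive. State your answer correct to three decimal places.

X ~ Binomial(16, 0.78); P(8 ≤ X ≤ 11) = Σ C(16,k) p^k (1−p)^(16−k) over k:
  k=8: C(16,8)·0.78^8·0.22^8 = 0.00968
  k=9: C(16,9)·0.78^9·0.22^7 = 0.03050
  k=10: C(16,10)·0.78^10·0.22^6 = 0.07568
  k=11: C(16,11)·0.78^11·0.22^5 = 0.14636
Total = 0.26222

0.262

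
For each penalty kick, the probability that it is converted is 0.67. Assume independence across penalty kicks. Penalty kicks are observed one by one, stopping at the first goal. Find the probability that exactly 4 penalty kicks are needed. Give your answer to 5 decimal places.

Geometric (trials to first success), p = 0.67.
P(Y = 4) = (1−p)^3 · p = 0.035937 · 0.67 = 0.0240778

0.02408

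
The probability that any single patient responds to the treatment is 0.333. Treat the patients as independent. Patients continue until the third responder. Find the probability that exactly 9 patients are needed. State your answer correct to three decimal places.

Y = trial on which the third success occurs; negative binomial, r=3, p=0.333.
P(Y=9) = C(8,2) · p^3 · (1−p)^6
= 28 · 0.036926 · 0.088055 = 0.09104

0.091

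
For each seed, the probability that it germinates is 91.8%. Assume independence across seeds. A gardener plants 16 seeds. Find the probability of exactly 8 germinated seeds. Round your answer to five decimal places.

0.00001

X ~ Binomial(n=16, p=0.918).
P(X=8) = C(16,8) · p^8 · (1−p)^8
= 12870 · 0.50436 · 2.0441e-09 = 0.0000133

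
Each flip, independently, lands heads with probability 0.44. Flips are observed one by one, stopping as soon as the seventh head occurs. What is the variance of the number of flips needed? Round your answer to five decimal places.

20.24793

Y = total flips until the seventh success; negative binomial with r=7, p=0.44.
Var(Y) = r(1−p)/p² = 7·0.56 / 0.44² = 20.2479339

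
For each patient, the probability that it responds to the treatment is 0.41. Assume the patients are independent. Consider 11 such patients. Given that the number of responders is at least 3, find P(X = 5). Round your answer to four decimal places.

0.2526

X ~ Binomial(11, 0.41). Want P(X=5 | X≥3) = P(X=5) / P(X≥3).
P(X=5) = C(11,5)·0.41^5·0.59^6 = 0.225774
P(X≥3) = 1 − 0.003016 − 0.023051 − 0.080094 = 0.893839
Ratio = 0.225774 / 0.893839 = 0.252589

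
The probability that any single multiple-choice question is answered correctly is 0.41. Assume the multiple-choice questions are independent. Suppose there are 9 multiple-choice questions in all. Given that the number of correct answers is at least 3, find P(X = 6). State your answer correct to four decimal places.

X ~ Binomial(9, 0.41). Want P(X=6 | X≥3) = P(X=6) / P(X≥3).
P(X=6) = C(9,6)·0.41^6·0.59^3 = 0.081948
P(X≥3) = 1 − 0.008663 − 0.054180 − 0.150603 = 0.786553
Ratio = 0.081948 / 0.786553 = 0.104186

0.1042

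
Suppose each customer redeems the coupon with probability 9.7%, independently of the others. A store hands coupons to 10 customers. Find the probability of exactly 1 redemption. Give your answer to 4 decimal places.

X ~ Binomial(n=10, p=0.097).
P(X=1) = C(10,1) · p^1 · (1−p)^9
= 10 · 0.097 · 0.3992 = 0.387223

0.3872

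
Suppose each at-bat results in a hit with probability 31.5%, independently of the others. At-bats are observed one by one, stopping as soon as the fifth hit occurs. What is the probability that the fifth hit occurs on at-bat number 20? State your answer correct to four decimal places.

Y = trial on which the fifth success occurs; negative binomial, r=5, p=0.315.
P(Y=20) = C(19,4) · p^5 · (1−p)^15
= 3876 · 0.0031014 · 0.0034305 = 0.041238

0.0412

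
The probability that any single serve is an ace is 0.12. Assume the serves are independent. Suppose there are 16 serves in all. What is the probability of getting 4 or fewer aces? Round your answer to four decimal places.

0.9652

X ~ Binomial(16, 0.12); P(X ≤ 4) = Σ C(16,k) p^k (1−p)^(16−k) over k:
  k=0: C(16,0)·0.12^0·0.88^16 = 0.129337
  k=1: C(16,1)·0.12^1·0.88^15 = 0.282190
  k=2: C(16,2)·0.12^2·0.88^14 = 0.288603
  k=3: C(16,3)·0.12^3·0.88^13 = 0.183657
  k=4: C(16,4)·0.12^4·0.88^12 = 0.081393
Total = 0.965180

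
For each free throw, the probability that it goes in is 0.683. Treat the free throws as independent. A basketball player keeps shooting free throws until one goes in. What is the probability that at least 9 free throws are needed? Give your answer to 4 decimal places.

Y = number of free throws to the first success; geometric, p = 0.683.
P(Y > 8) = P(first 8 all fail) = (1−p)^8 = 0.000102

0.0001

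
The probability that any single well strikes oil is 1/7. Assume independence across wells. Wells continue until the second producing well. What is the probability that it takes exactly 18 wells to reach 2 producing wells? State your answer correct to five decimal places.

Y = trial on which the second success occurs; negative binomial, r=2, p=0.142857.
P(Y=18) = C(17,1) · p^2 · (1−p)^16
= 17 · 0.020408 · 0.084889 = 0.0294513

0.02945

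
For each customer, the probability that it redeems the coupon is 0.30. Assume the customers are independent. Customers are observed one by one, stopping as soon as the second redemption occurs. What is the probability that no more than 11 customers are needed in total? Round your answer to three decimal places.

0.887

Finishing within 11 customers ⇔ at least 2 successes in the first 11. With X ~ Binomial(11, 0.30), P(Y ≤ 11) = 1 − P(X ≤ 1).
  k=0: C(11,0)·0.30^0·0.70^11 = 0.01977
  k=1: C(11,1)·0.30^1·0.70^10 = 0.09322
1 − 0.11299 = 0.88701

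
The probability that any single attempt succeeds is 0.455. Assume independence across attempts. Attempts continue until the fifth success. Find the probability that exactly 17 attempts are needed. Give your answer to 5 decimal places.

Y = trial on which the fifth success occurs; negative binomial, r=5, p=0.455.
P(Y=17) = C(16,4) · p^5 · (1−p)^12
= 1820 · 0.019501 · 0.00068669 = 0.0243717

0.02437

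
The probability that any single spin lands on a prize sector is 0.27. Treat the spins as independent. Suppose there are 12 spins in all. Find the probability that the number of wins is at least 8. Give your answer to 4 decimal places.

X ~ Binomial(12, 0.27); P(X ≥ 8) = Σ C(12,k) p^k (1−p)^(12−k) over k:
  k=8: C(12,8)·0.27^8·0.73^4 = 0.003970
  k=9: C(12,9)·0.27^9·0.73^3 = 0.000653
  k=10: C(12,10)·0.27^10·0.73^2 = 0.000072
  k=11: C(12,11)·0.27^11·0.73^1 = 0.000005
  k=12: C(12,12)·0.27^12·0.73^0 = 0.000000
Total = 0.004700

0.0047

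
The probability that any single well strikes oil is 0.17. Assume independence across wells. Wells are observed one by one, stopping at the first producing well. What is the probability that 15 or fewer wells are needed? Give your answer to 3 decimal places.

0.939

Y = number of wells to the first success; geometric, p = 0.17.
P(Y ≤ 15) = 1 − (1−p)^15 = 1 − 0.06112 = 0.93888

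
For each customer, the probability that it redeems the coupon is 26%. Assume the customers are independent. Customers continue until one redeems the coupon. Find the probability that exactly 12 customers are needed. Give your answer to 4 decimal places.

0.0095

Geometric (trials to first success), p = 0.26.
P(Y = 12) = (1−p)^11 · p = 0.036438 · 0.26 = 0.009474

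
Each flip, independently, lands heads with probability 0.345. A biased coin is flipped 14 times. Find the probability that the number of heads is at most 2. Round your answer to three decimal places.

X ~ Binomial(14, 0.345); P(X ≤ 2) = Σ C(14,k) p^k (1−p)^(14−k) over k:
  k=0: C(14,0)·0.345^0·0.655^14 = 0.00268
  k=1: C(14,1)·0.345^1·0.655^13 = 0.01973
  k=2: C(14,2)·0.345^2·0.655^12 = 0.06754
Total = 0.08995

0.090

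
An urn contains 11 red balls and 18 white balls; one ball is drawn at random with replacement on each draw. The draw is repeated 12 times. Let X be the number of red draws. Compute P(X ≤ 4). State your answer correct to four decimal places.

0.4977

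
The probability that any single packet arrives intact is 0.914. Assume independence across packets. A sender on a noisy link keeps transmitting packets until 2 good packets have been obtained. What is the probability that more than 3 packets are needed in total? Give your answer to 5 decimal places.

Needing more than 3 packets ⇔ fewer than 2 successes in the first 3. With X ~ Binomial(3, 0.914), P(Y > 3) = P(X ≤ 1).
  k=0: C(3,0)·0.914^0·0.086^3 = 0.0006361
  k=1: C(3,1)·0.914^1·0.086^2 = 0.0202798
P(X ≤ 1) = 0.0209159

0.02092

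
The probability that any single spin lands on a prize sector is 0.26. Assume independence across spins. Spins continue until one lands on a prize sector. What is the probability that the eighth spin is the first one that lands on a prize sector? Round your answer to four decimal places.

Geometric (trials to first success), p = 0.26.
P(Y = 8) = (1−p)^7 · p = 0.12151 · 0.26 = 0.031593

0.0316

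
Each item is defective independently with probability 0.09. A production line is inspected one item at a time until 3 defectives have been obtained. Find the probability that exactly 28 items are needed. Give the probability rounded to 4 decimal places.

0.0242

Y = trial on which the third success occurs; negative binomial, r=3, p=0.09.
P(Y=28) = C(27,2) · p^3 · (1−p)^25
= 351 · 0.000729 · 0.094631 = 0.024214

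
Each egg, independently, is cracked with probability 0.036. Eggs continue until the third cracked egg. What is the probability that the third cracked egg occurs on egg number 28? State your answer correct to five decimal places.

0.00655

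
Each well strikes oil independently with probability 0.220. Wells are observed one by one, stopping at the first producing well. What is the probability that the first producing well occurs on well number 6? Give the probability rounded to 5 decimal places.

Geometric (trials to first success), p = 0.22.
P(Y = 6) = (1−p)^5 · p = 0.28872 · 0.22 = 0.0635178

0.06352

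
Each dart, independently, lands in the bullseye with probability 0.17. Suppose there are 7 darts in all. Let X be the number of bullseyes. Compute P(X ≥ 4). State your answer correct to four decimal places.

0.0189

X ~ Binomial(7, 0.17); P(X ≥ 4) = Σ C(7,k) p^k (1−p)^(7−k) over k:
  k=4: C(7,4)·0.17^4·0.83^3 = 0.016715
  k=5: C(7,5)·0.17^5·0.83^2 = 0.002054
  k=6: C(7,6)·0.17^6·0.83^1 = 0.000140
  k=7: C(7,7)·0.17^7·0.83^0 = 0.000004
Total = 0.018913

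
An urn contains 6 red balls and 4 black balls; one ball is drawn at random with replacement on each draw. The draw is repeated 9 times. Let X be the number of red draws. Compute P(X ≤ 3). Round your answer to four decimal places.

0.0994

X ~ Binomial(9, 0.60); P(X ≤ 3) = Σ C(9,k) p^k (1−p)^(9−k) over k:
  k=0: C(9,0)·0.60^0·0.40^9 = 0.000262
  k=1: C(9,1)·0.60^1·0.40^8 = 0.003539
  k=2: C(9,2)·0.60^2·0.40^7 = 0.021234
  k=3: C(9,3)·0.60^3·0.40^6 = 0.074318
Total = 0.099353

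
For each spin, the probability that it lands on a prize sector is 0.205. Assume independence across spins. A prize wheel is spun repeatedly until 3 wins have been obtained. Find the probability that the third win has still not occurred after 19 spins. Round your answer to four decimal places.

Needing more than 19 spins ⇔ fewer than 3 successes in the first 19. With X ~ Binomial(19, 0.205), P(Y > 19) = P(X ≤ 2).
  k=0: C(19,0)·0.205^0·0.795^19 = 0.012793
  k=1: C(19,1)·0.205^1·0.795^18 = 0.062678
  k=2: C(19,2)·0.205^2·0.795^17 = 0.145460
P(X ≤ 2) = 0.220932

0.2209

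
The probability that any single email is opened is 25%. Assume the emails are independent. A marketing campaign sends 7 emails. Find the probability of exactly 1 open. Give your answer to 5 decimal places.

0.31146

X ~ Binomial(n=7, p=0.25).
P(X=1) = C(7,1) · p^1 · (1−p)^6
= 7 · 0.25 · 0.17798 = 0.3114624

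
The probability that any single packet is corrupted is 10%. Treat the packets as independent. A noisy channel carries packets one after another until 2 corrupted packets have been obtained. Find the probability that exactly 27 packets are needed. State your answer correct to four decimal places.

Y = trial on which the second success occurs; negative binomial, r=2, p=0.10.
P(Y=27) = C(26,1) · p^2 · (1−p)^25
= 26 · 0.01 · 0.07179 = 0.018665

0.0187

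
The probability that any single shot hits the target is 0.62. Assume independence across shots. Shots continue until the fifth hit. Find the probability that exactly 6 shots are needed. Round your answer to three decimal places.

0.174

Y = trial on which the fifth success occurs; negative binomial, r=5, p=0.62.
P(Y=6) = C(5,4) · p^5 · (1−p)^1
= 5 · 0.091613 · 0.38 = 0.17407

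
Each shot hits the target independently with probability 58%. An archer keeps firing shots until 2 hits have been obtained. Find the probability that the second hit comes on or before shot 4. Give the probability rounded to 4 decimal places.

Finishing within 4 shots ⇔ at least 2 successes in the first 4. With X ~ Binomial(4, 0.58), P(Y ≤ 4) = 1 − P(X ≤ 1).
  k=0: C(4,0)·0.58^0·0.42^4 = 0.031117
  k=1: C(4,1)·0.58^1·0.42^3 = 0.171884
1 − 0.203001 = 0.796999

0.7970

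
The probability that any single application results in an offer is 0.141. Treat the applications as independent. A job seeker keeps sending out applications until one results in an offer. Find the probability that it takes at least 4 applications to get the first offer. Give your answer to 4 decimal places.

0.6338

Y = number of applications to the first success; geometric, p = 0.141.
P(Y > 3) = P(first 3 all fail) = (1−p)^3 = 0.633840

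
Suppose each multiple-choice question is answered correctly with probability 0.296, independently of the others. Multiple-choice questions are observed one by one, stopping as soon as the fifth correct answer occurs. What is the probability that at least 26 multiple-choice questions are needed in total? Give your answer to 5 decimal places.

0.09755

Needing more than 25 multiple-choice questions ⇔ fewer than 5 successes in the first 25. With X ~ Binomial(25, 0.296), P(Y > 25) = P(X ≤ 4).
  k=0: C(25,0)·0.296^0·0.704^25 = 0.0001546
  k=1: C(25,1)·0.296^1·0.704^24 = 0.0016255
  k=2: C(25,2)·0.296^2·0.704^23 = 0.0082012
  k=3: C(25,3)·0.296^3·0.704^22 = 0.0264363
  k=4: C(25,4)·0.296^4·0.704^21 = 0.0611341
P(X ≤ 4) = 0.0975517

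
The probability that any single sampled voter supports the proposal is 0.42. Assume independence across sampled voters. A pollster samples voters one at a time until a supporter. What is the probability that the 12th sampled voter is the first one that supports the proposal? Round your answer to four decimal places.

Geometric (trials to first success), p = 0.42.
P(Y = 12) = (1−p)^11 · p = 0.0024987 · 0.42 = 0.001049

0.0010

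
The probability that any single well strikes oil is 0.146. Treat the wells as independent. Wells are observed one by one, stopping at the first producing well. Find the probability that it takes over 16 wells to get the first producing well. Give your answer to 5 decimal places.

0.08004

Y = number of wells to the first success; geometric, p = 0.146.
P(Y > 16) = P(first 16 all fail) = (1−p)^16 = 0.0800435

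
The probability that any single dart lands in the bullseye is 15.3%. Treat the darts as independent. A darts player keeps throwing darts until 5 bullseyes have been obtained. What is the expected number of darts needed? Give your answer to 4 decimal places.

32.6797

Y = total darts until the fifth success; negative binomial with r=5, p=0.153.
E[Y] = r / p = 5 / 0.153 = 32.679739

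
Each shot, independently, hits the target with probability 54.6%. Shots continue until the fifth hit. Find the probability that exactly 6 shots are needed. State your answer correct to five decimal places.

0.11015

Y = trial on which the fifth success occurs; negative binomial, r=5, p=0.546.
P(Y=6) = C(5,4) · p^5 · (1−p)^1
= 5 · 0.048525 · 0.454 = 0.1101512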